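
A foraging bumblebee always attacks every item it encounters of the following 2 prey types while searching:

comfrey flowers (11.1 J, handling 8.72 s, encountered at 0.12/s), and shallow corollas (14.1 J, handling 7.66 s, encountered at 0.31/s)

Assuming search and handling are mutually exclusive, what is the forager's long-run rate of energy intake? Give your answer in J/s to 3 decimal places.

R = Σλ_iE_i / (1 + Σλ_ih_i)
Numerator: 0.12×11.1 + 0.31×14.1 = 5.703
Denominator: 1 + 0.12×8.72 + 0.31×7.66 = 4.421
R = 5.703/4.421 = 1.29 J/s

1.290 J/s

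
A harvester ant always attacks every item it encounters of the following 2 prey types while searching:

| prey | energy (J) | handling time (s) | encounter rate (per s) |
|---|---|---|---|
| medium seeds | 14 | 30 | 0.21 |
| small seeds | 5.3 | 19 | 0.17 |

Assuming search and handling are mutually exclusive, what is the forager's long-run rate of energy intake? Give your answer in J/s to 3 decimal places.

0.365 J/s

R = (0.21×14 + 0.17×5.3) / (1 + 0.21×30 + 0.17×19) = 3.841/10.53 = 0.3648 J/s.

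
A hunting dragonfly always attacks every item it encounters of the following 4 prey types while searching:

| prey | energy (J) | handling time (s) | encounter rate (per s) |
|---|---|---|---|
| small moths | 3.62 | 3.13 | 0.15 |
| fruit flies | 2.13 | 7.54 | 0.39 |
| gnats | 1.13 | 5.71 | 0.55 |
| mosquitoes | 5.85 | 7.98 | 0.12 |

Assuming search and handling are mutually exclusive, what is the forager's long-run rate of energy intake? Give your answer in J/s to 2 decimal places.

R = (0.15×3.62 + 0.39×2.13 + 0.55×1.13 + 0.12×5.85) / (1 + 0.15×3.13 + 0.39×7.54 + 0.55×5.71 + 0.12×7.98) = 2.697/8.508 = 0.317 J/s.

0.32 J/s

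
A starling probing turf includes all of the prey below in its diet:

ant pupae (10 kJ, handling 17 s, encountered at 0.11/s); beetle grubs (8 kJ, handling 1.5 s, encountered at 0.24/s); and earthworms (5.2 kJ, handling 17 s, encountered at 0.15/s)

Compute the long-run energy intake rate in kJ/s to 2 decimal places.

0.66 kJ/s

R = Σλ_iE_i / (1 + Σλ_ih_i)
Numerator: 0.11×10 + 0.24×8 + 0.15×5.2 = 3.8
Denominator: 1 + 0.11×17 + 0.24×1.5 + 0.15×17 = 5.78
R = 3.8/5.78 = 0.6574 kJ/s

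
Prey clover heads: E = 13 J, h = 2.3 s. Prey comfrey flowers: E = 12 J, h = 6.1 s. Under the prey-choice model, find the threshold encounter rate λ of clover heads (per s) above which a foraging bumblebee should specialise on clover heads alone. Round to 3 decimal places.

At the threshold, the rate on clover heads alone equals the profitability of comfrey flowers: λ·13/(1 + λ·2.3) = 12/6.1 = 1.967.
Rearranging, λ(13 − 1.967×2.3) = 1.967, so λ = 1.967/8.475 = 0.2321 per s.

0.232 per s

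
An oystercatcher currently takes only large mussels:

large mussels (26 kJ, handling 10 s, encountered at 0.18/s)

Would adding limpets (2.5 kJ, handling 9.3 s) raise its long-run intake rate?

On large mussels alone, R = ΣλE/(1+Σλh) = 4.68/2.8 = 1.671 kJ/s.
Profitability of limpets: 2.5/9.3 = 0.2688 kJ/s.
0.2688 < 1.671, so adding limpets would lower the average — exclude it.

No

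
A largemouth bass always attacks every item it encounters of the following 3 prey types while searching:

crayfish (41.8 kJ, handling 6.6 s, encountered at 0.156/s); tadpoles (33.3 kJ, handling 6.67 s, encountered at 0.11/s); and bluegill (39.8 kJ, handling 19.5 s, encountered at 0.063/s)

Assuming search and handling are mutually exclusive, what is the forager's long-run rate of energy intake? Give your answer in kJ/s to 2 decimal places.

R = Σλ_iE_i / (1 + Σλ_ih_i)
Numerator: 0.156×41.8 + 0.11×33.3 + 0.063×39.8 = 12.69
Denominator: 1 + 0.156×6.6 + 0.11×6.67 + 0.063×19.5 = 3.992
R = 12.69/3.992 = 3.179 kJ/s

3.18 kJ/s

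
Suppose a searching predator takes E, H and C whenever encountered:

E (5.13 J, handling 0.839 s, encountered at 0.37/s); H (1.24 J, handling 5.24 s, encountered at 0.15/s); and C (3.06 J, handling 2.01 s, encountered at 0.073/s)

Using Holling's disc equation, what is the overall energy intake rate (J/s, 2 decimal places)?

1.03 J/s

R = Σλ_iE_i / (1 + Σλ_ih_i)
Numerator: 0.37×5.13 + 0.15×1.24 + 0.073×3.06 = 2.307
Denominator: 1 + 0.37×0.839 + 0.15×5.24 + 0.073×2.01 = 2.243
R = 2.307/2.243 = 1.029 J/s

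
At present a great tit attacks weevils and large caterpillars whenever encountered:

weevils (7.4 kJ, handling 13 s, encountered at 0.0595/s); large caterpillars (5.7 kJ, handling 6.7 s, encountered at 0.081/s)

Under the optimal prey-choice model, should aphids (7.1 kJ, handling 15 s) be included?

Intake rate on the current diet: R = (0.0595×7.4 + 0.081×5.7) / (1 + 0.0595×13 + 0.081×6.7) = 0.902/2.316 = 0.3894 kJ/s.
Profitability of aphids: 7.1/15 = 0.4733 kJ/s.
0.4733 > 0.3894, so adding aphids raises the average — include it.

Yes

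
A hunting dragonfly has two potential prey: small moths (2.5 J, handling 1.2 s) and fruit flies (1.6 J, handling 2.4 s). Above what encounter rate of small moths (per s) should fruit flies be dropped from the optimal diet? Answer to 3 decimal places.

Drop fruit flies once their profitability E₂/h₂ falls below the rate achievable on small moths alone: E₂/h₂ = λE₁/(1 + λh₁).
Solve for λ: λE₁h₂ = E₂(1 + λh₁) → λ(E₁h₂ − E₂h₁) = E₂ → λ = E₂/(E₁h₂ − E₂h₁).
λ = 1.6/(2.5×2.4 − 1.6×1.2) = 1.6/4.08 = 0.3922 per s.

0.392 per s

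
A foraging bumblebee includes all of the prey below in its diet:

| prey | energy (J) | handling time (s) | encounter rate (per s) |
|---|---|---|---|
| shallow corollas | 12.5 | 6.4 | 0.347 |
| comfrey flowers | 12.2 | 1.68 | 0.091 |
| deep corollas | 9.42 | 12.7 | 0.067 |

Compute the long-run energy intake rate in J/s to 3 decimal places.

1.439 J/s

R = (0.347×12.5 + 0.091×12.2 + 0.067×9.42) / (1 + 0.347×6.4 + 0.091×1.68 + 0.067×12.7) = 6.079/4.225 = 1.439 J/s.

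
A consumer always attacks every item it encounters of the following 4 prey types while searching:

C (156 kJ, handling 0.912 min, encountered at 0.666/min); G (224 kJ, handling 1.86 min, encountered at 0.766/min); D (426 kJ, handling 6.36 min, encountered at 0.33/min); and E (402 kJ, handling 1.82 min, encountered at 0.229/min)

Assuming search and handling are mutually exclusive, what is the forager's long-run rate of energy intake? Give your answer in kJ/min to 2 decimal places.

91.59 kJ/min

R = Σλ_iE_i / (1 + Σλ_ih_i)
Numerator: 0.666×156 + 0.766×224 + 0.33×426 + 0.229×402 = 508.1
Denominator: 1 + 0.666×0.912 + 0.766×1.86 + 0.33×6.36 + 0.229×1.82 = 5.548
R = 508.1/5.548 = 91.59 kJ/min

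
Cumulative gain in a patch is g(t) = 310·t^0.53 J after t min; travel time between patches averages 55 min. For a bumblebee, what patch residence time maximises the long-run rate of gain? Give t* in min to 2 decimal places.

Maximise g(t)/(T+t): set derivative to zero → g'(t)(T+t) = g(t).
g'(t) = 0.53·310·t^-0.47. Setting 0.53·310·t^-0.47 = 310·t^0.53/(55+t) gives 0.53(55+t) = t, so 0.47·t = 0.53×55.
t* = 0.53×55/0.47 = 62.02 min.

62.02 min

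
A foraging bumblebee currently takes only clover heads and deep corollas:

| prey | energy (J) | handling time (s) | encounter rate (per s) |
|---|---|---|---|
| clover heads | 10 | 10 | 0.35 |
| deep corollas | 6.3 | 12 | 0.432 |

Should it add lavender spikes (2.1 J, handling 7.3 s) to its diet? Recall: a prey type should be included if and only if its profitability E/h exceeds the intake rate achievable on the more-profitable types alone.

No

Intake rate on the current diet: R = (0.35×10 + 0.432×6.3) / (1 + 0.35×10 + 0.432×12) = 6.222/9.684 = 0.6425 J/s.
Profitability of lavender spikes: 2.1/7.3 = 0.2877 J/s.
Since 0.2877 < R, time spent handling lavender spikes is better spent searching.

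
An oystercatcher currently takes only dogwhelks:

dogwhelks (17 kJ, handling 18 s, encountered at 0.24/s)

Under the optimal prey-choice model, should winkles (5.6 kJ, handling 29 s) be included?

No

On dogwhelks alone, R = ΣλE/(1+Σλh) = 4.08/5.32 = 0.7669 kJ/s.
winkles: E/h = 5.6/29 = 0.1931 kJ/s.
0.1931 < 0.7669, so adding winkles would lower the average — exclude it.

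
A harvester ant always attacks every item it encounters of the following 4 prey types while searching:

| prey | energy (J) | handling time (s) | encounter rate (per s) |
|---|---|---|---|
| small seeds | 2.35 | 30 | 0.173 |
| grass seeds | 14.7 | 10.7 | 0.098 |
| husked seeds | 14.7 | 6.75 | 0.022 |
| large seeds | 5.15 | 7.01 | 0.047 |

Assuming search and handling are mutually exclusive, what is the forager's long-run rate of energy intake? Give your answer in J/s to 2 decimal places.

0.31 J/s

R = Σλ_iE_i / (1 + Σλ_ih_i)
Numerator: 0.173×2.35 + 0.098×14.7 + 0.022×14.7 + 0.047×5.15 = 2.413
Denominator: 1 + 0.173×30 + 0.098×10.7 + 0.022×6.75 + 0.047×7.01 = 7.717
R = 2.413/7.717 = 0.3127 J/s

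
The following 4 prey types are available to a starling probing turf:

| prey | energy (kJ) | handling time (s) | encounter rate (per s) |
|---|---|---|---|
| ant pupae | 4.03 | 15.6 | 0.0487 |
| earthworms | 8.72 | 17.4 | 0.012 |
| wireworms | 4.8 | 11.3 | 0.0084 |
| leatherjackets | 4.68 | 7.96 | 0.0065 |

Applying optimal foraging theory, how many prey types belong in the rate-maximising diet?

Rank by E/h (kJ/s): leatherjackets 0.588, earthworms 0.501, wireworms 0.425, ant pupae 0.258. Include each in turn until the next type's E/h falls below the running intake rate.
Rate on top 1: 0.02892. earthworms: 0.501 > 0.02892 → include.
Rate on top 2: 0.1071. wireworms: 0.425 > 0.1071 → include.
Rate on top 3: 0.1294. ant pupae: 0.258 > 0.1294 → include.
Optimal diet: leatherjackets, earthworms, wireworms, ant pupae — 4 of 4 types.

4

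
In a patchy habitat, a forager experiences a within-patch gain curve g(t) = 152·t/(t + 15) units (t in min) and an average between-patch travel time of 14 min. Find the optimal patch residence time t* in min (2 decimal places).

Optimal t* satisfies g'(t*) = g(t*)/(T + t*).
g'(t) = 152·15/(t + 15)². Setting 152·15/(t+15)² = 152t/[(t+15)(14+t)] gives 15(14+t) = t(t+15), so t² = 15×14 = 210.
t* = √210 = 14.49 min.

14.49 min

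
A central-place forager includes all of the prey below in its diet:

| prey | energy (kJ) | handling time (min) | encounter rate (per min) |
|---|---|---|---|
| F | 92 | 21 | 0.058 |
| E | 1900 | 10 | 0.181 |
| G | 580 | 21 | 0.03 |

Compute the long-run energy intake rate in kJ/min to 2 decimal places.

78.71 kJ/min

R = Σλ_iE_i / (1 + Σλ_ih_i)
Numerator: 0.058×92 + 0.181×1900 + 0.03×580 = 366.6
Denominator: 1 + 0.058×21 + 0.181×10 + 0.03×21 = 4.658
R = 366.6/4.658 = 78.71 kJ/min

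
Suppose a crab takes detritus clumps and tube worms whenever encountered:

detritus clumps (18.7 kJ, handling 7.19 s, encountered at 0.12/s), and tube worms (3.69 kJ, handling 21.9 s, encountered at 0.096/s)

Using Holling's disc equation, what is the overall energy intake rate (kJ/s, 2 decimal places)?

0.66 kJ/s

R = Σλ_iE_i / (1 + Σλ_ih_i)
Numerator: 0.12×18.7 + 0.096×3.69 = 2.598
Denominator: 1 + 0.12×7.19 + 0.096×21.9 = 3.965
R = 2.598/3.965 = 0.6553 kJ/s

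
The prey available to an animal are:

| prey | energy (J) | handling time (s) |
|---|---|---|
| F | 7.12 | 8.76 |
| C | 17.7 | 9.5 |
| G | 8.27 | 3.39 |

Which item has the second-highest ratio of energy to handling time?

In descending order of E/h:
G: 8.27/3.39 = 2.44 J/s
C: 17.7/9.5 = 1.86 J/s
F: 7.12/8.76 = 0.813 J/s

C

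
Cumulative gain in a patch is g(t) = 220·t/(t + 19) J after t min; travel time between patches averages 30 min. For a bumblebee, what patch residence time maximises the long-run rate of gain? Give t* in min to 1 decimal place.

By the marginal value theorem, leave when the instantaneous gain rate g'(t) equals the habitat-wide average g(t)/(T + t).
g'(t) = 220·19/(t + 19)². Setting 220·19/(t+19)² = 220t/[(t+19)(30+t)] gives 19(30+t) = t(t+19), so t² = 19×30 = 570.
t* = √570 = 23.87 min.

23.9 min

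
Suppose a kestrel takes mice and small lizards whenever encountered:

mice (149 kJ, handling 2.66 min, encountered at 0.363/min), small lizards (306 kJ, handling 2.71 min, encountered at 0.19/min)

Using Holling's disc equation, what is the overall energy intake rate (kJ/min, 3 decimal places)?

Energy encountered per unit search time: 0.363×149 + 0.19×306 = 112.2 kJ/min.
Handling time per unit search time: 0.363×2.66 + 0.19×2.71 = 1.48.
Rate = 112.2/(1 + 1.48) = 45.24 kJ/min.

45.244 kJ/min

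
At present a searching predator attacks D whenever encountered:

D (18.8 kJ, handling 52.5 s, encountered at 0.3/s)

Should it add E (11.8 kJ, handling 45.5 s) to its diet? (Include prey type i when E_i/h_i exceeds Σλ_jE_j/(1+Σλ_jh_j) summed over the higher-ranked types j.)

Current rate: (0.3×18.8)/(1 + 0.3×52.5) = 0.3367 kJ/s.
E: E/h = 11.8/45.5 = 0.2593 kJ/s.
0.2593 < 0.3367, so adding E would lower the average — exclude it.

No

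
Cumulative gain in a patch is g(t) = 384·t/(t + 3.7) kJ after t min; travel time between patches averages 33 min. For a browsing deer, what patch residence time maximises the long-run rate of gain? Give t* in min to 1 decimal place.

11.0 min

Maximise g(t)/(T+t): set derivative to zero → g'(t)(T+t) = g(t).
g'(t) = 384·3.7/(t + 3.7)². Setting 384·3.7/(t+3.7)² = 384t/[(t+3.7)(33+t)] gives 3.7(33+t) = t(t+3.7), so t² = 3.7×33 = 122.1.
t* = √122.1 = 11.05 min.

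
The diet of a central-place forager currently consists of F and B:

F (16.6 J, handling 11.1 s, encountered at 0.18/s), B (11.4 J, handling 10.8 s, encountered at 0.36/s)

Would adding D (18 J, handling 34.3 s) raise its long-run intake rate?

Current rate: (0.18×16.6 + 0.36×11.4)/(1 + 0.18×11.1 + 0.36×10.8) = 1.03 J/s.
D: E/h = 18/34.3 = 0.5248 J/s.
Since 0.5248 < R, time spent handling D is better spent searching.

No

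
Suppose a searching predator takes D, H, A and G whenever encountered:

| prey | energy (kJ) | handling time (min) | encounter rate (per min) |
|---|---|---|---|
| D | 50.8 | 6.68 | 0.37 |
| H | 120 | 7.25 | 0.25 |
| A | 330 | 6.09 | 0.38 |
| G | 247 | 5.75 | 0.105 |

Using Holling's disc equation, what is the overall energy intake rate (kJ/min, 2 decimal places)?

R = (0.37×50.8 + 0.25×120 + 0.38×330 + 0.105×247) / (1 + 0.37×6.68 + 0.25×7.25 + 0.38×6.09 + 0.105×5.75) = 200.1/8.202 = 24.4 kJ/min.

24.40 kJ/min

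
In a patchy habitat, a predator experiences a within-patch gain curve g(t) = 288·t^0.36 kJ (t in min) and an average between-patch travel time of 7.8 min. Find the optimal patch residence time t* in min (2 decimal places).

Optimal t* satisfies g'(t*) = g(t*)/(T + t*).
g'(t) = 0.36·288·t^-0.64. Setting 0.36·288·t^-0.64 = 288·t^0.36/(7.8+t) gives 0.36(7.8+t) = t, so 0.64·t = 0.36×7.8.
t* = 0.36×7.8/0.64 = 4.387 min.

4.39 min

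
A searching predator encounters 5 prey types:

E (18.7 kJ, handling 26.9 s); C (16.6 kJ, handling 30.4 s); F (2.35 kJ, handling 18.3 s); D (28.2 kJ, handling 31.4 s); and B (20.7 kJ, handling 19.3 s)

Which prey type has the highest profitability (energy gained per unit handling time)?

B

In descending order of E/h:
B: 20.7/19.3 = 1.07 kJ/s
D: 28.2/31.4 = 0.898 kJ/s
E: 18.7/26.9 = 0.695 kJ/s
C: 16.6/30.4 = 0.546 kJ/s
F: 2.35/18.3 = 0.128 kJ/s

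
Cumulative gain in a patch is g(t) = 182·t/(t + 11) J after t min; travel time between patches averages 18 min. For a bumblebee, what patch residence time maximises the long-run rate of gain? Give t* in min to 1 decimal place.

14.1 min

By the marginal value theorem, leave when the instantaneous gain rate g'(t) equals the habitat-wide average g(t)/(T + t).
g'(t) = 182·11/(t + 11)². Setting 182·11/(t+11)² = 182t/[(t+11)(18+t)] gives 11(18+t) = t(t+11), so t² = 11×18 = 198.
t* = √198 = 14.07 min.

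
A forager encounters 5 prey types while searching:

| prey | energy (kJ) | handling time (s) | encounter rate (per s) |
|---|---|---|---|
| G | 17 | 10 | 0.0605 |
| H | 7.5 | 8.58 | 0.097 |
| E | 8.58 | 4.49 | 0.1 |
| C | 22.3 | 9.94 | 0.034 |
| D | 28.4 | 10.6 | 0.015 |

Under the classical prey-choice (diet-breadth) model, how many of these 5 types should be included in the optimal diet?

Profitabilities (E/h, kJ/s): D 2.68, C 2.24, E 1.91, G 1.7, H 0.874. Add prey in this order while the next type's profitability exceeds the intake rate on those already taken.
Rate on top 1: 0.3676. C: 2.24 > 0.3676 → include.
Rate on top 2: 0.7911. E: 1.91 > 0.7911 → include.
Rate on top 3: 1.049. G: 1.7 > 1.049 → include.
Rate on top 4: 1.204. H: 0.874 < 1.204 → exclude; stop.
Optimal diet: D, C, E, G — 4 of 5 types.

4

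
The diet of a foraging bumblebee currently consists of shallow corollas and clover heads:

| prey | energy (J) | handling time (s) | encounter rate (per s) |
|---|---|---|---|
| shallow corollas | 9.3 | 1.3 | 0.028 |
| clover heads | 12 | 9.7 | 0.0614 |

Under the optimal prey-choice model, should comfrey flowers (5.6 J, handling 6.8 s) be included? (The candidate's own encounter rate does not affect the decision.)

Yes

On shallow corollas and clover heads alone, R = ΣλE/(1+Σλh) = 0.9972/1.632 = 0.611 J/s.
comfrey flowers: E/h = 5.6/6.8 = 0.8235 J/s.
Since 0.8235 > R, including comfrey flowers increases the long-run rate.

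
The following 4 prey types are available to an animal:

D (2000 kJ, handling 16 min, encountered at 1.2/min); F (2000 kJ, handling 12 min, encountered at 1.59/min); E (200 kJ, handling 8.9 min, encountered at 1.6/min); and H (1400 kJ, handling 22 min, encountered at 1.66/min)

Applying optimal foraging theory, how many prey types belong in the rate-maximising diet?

1

Profitabilities (E/h, kJ/min): F 167, D 125, H 63.6, E 22.5. Add prey in this order while the next type's profitability exceeds the intake rate on those already taken.
Rate on top 1: 158.4. D: 125 < 158.4 → exclude; stop.
Optimal diet: F — 1 of 4 types.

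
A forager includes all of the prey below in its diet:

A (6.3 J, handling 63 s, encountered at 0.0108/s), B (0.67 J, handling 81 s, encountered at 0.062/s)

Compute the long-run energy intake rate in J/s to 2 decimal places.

0.02 J/s

Energy encountered per unit search time: 0.0108×6.3 + 0.062×0.67 = 0.1096 J/s.
Handling time per unit search time: 0.0108×63 + 0.062×81 = 5.702.
Rate = 0.1096/(1 + 5.702) = 0.01635 J/s.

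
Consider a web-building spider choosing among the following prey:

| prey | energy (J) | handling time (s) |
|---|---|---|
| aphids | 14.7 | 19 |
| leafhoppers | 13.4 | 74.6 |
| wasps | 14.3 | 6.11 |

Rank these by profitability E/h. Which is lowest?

Profitability E/h (J/s): aphids = 14.7/19 = 0.774, leafhoppers = 13.4/74.6 = 0.18, wasps = 14.3/6.11 = 2.34.
Ranked: wasps > aphids > leafhoppers.

leafhoppers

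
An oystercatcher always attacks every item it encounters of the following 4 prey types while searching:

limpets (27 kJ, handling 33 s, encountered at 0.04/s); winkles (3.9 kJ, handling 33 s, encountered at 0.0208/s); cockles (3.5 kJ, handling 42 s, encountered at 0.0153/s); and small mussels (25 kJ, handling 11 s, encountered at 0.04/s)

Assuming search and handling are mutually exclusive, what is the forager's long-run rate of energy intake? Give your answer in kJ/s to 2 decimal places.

0.54 kJ/s

Energy encountered per unit search time: 0.04×27 + 0.0208×3.9 + 0.0153×3.5 + 0.04×25 = 2.215 kJ/s.
Handling time per unit search time: 0.04×33 + 0.0208×33 + 0.0153×42 + 0.04×11 = 3.089.
Rate = 2.215/(1 + 3.089) = 0.5416 kJ/s.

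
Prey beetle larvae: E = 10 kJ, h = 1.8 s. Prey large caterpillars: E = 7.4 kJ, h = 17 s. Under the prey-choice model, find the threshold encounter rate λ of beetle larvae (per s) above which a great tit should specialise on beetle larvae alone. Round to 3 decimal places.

0.047 per s

Drop large caterpillars once their profitability E₂/h₂ falls below the rate achievable on beetle larvae alone: E₂/h₂ = λE₁/(1 + λh₁).
Solve for λ: λE₁h₂ = E₂(1 + λh₁) → λ(E₁h₂ − E₂h₁) = E₂ → λ = E₂/(E₁h₂ − E₂h₁).
λ = 7.4/(10×17 − 7.4×1.8) = 7.4/156.7 = 0.04723 per s.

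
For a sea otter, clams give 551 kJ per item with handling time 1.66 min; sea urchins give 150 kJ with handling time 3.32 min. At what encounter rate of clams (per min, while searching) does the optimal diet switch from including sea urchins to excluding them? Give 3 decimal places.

At the threshold, the rate on clams alone equals the profitability of sea urchins: λ·551/(1 + λ·1.66) = 150/3.32 = 45.18.
Rearranging, λ(551 − 45.18×1.66) = 45.18, so λ = 45.18/476 = 0.09492 per min.

0.095 per min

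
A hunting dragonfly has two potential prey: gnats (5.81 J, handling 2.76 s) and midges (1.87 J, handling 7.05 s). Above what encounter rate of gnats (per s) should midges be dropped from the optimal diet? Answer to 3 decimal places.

0.052 per s

The zero-one rule: include midges iff E₂/h₂ > λE₁/(1+λh₁). Equality gives the switch point.
λE₁h₂ = E₂ + λE₂h₁ ⇒ λ = E₂/(E₁h₂ − E₂h₁) = 1.87/(40.96 − 5.161) = 0.05224 per s.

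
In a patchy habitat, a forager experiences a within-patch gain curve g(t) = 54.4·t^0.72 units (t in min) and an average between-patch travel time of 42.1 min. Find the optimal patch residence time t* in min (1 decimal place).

Maximise g(t)/(T+t): set derivative to zero → g'(t)(T+t) = g(t).
g'(t) = 0.72·54.4·t^-0.28. Setting 0.72·54.4·t^-0.28 = 54.4·t^0.72/(42.1+t) gives 0.72(42.1+t) = t, so 0.28·t = 0.72×42.1.
t* = 0.72×42.1/0.28 = 108.3 min.

108.3 min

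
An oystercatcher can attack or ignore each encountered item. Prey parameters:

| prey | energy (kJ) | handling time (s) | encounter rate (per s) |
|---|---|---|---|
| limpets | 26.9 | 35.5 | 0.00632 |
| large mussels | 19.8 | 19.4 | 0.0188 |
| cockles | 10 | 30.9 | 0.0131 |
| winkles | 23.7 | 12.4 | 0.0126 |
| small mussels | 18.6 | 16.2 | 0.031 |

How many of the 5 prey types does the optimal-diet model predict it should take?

4

Rank by E/h (kJ/s): winkles 1.91, small mussels 1.15, large mussels 1.02, limpets 0.758, cockles 0.324. Include each in turn until the next type's E/h falls below the running intake rate.
Rate on top 1: 0.2583. small mussels: 1.15 > 0.2583 → include.
Rate on top 2: 0.5277. large mussels: 1.02 > 0.5277 → include.
Rate on top 3: 0.6166. limpets: 0.758 > 0.6166 → include.
Rate on top 4: 0.6307. cockles: 0.324 < 0.6307 → exclude; stop.
Optimal diet: winkles, small mussels, large mussels, limpets — 4 of 5 types.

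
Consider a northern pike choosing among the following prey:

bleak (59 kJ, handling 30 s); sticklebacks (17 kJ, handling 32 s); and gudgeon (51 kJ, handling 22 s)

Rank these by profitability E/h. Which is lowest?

sticklebacks

In descending order of E/h:
gudgeon: 51/22 = 2.32 kJ/s
bleak: 59/30 = 1.97 kJ/s
sticklebacks: 17/32 = 0.531 kJ/s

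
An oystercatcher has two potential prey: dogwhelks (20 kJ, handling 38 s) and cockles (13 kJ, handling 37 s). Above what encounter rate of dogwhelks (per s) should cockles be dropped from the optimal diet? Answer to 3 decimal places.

0.053 per s

The zero-one rule: include cockles iff E₂/h₂ > λE₁/(1+λh₁). Equality gives the switch point.
λE₁h₂ = E₂ + λE₂h₁ ⇒ λ = E₂/(E₁h₂ − E₂h₁) = 13/(740 − 494) = 0.05285 per s.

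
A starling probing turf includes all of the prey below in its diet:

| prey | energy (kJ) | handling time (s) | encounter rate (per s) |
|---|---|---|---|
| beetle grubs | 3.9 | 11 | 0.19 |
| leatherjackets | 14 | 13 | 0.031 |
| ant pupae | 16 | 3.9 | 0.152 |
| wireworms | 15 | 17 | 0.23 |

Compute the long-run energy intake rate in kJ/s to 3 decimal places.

Energy encountered per unit search time: 0.19×3.9 + 0.031×14 + 0.152×16 + 0.23×15 = 7.057 kJ/s.
Handling time per unit search time: 0.19×11 + 0.031×13 + 0.152×3.9 + 0.23×17 = 6.996.
Rate = 7.057/(1 + 6.996) = 0.8826 kJ/s.

0.883 kJ/s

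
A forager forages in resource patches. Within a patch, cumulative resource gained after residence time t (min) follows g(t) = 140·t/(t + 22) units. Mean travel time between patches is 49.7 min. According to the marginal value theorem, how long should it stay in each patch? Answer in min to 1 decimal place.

By the marginal value theorem, leave when the instantaneous gain rate g'(t) equals the habitat-wide average g(t)/(T + t).
g'(t) = 140·22/(t + 22)². Setting 140·22/(t+22)² = 140t/[(t+22)(49.7+t)] gives 22(49.7+t) = t(t+22), so t² = 22×49.7 = 1093.
t* = √1093 = 33.07 min.

33.1 min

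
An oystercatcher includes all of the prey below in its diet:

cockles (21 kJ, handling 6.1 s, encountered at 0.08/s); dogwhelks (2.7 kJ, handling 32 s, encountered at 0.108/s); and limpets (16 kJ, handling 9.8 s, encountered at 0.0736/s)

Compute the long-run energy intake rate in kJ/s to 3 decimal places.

Energy encountered per unit search time: 0.08×21 + 0.108×2.7 + 0.0736×16 = 3.149 kJ/s.
Handling time per unit search time: 0.08×6.1 + 0.108×32 + 0.0736×9.8 = 4.665.
Rate = 3.149/(1 + 4.665) = 0.5559 kJ/s.

0.556 kJ/s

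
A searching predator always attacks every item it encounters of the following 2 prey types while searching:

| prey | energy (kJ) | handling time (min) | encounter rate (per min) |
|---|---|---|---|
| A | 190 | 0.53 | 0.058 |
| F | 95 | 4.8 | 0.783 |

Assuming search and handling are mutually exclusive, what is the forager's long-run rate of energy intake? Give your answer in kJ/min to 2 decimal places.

R = Σλ_iE_i / (1 + Σλ_ih_i)
Numerator: 0.058×190 + 0.783×95 = 85.41
Denominator: 1 + 0.058×0.53 + 0.783×4.8 = 4.789
R = 85.41/4.789 = 17.83 kJ/min

17.83 kJ/min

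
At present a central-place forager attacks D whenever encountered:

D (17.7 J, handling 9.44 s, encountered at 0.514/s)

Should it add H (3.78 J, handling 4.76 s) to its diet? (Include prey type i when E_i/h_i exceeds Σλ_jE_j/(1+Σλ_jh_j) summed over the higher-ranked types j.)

On D alone, R = ΣλE/(1+Σλh) = 9.098/5.852 = 1.555 J/s.
H: E/h = 3.78/4.76 = 0.7941 J/s.
0.7941 < 1.555, so adding H would lower the average — exclude it.

No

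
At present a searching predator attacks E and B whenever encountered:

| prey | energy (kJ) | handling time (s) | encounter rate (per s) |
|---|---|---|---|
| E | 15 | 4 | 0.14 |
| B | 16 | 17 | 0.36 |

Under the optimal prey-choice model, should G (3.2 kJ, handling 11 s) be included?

Intake rate on the current diet: R = (0.14×15 + 0.36×16) / (1 + 0.14×4 + 0.36×17) = 7.86/7.68 = 1.023 kJ/s.
G: E/h = 3.2/11 = 0.2909 kJ/s.
0.2909 < 1.023, so adding G would lower the average — exclude it.

No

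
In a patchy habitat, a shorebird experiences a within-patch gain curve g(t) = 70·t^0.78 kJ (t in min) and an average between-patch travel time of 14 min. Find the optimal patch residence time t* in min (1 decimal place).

49.6 min

Maximise g(t)/(T+t): set derivative to zero → g'(t)(T+t) = g(t).
g'(t) = 0.78·70·t^-0.22. Setting 0.78·70·t^-0.22 = 70·t^0.78/(14+t) gives 0.78(14+t) = t, so 0.22·t = 0.78×14.
t* = 0.78×14/0.22 = 49.64 min.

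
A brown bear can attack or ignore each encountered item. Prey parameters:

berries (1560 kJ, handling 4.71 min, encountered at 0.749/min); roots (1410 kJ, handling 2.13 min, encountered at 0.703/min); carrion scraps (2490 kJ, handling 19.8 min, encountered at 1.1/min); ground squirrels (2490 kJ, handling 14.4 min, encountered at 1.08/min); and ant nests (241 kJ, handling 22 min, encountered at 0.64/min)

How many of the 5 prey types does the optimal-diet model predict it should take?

1

E/h in descending order: roots 662, berries 331, ground squirrels 173, carrion scraps 126, ant nests 11 kJ/min. The optimal diet is the largest prefix of this list for which every included type satisfies E_i/h_i > R on the types above it.
Rate on top 1: 396.9. berries: 331 < 396.9 → exclude; stop.
Optimal diet: roots — 1 of 5 types.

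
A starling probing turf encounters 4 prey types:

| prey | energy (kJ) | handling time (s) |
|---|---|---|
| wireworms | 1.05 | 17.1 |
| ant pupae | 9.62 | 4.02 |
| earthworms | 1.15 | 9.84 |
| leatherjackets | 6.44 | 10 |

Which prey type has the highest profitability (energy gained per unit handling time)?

ant pupae

In descending order of E/h:
ant pupae: 9.62/4.02 = 2.39 kJ/s
leatherjackets: 6.44/10 = 0.644 kJ/s
earthworms: 1.15/9.84 = 0.117 kJ/s
wireworms: 1.05/17.1 = 0.0614 kJ/s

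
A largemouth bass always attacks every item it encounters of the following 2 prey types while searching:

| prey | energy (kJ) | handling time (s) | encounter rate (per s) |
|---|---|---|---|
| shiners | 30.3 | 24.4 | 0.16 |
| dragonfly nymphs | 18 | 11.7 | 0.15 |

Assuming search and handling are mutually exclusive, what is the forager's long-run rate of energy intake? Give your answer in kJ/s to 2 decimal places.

1.13 kJ/s

R = Σλ_iE_i / (1 + Σλ_ih_i)
Numerator: 0.16×30.3 + 0.15×18 = 7.548
Denominator: 1 + 0.16×24.4 + 0.15×11.7 = 6.659
R = 7.548/6.659 = 1.134 kJ/s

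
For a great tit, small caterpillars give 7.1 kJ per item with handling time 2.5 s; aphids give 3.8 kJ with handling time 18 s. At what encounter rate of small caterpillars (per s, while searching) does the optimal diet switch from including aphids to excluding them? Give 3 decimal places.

At the threshold, the rate on small caterpillars alone equals the profitability of aphids: λ·7.1/(1 + λ·2.5) = 3.8/18 = 0.2111.
Rearranging, λ(7.1 − 0.2111×2.5) = 0.2111, so λ = 0.2111/6.572 = 0.03212 per s.

0.032 per s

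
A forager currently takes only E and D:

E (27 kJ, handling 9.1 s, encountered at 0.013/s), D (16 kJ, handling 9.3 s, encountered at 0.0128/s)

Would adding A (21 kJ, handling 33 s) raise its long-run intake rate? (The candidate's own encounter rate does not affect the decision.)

Intake rate on the current diet: R = (0.013×27 + 0.0128×16) / (1 + 0.013×9.1 + 0.0128×9.3) = 0.5558/1.237 = 0.4492 kJ/s.
Profitability of A: 21/33 = 0.6364 kJ/s.
0.6364 > 0.4492, so adding A raises the average — include it.

Yes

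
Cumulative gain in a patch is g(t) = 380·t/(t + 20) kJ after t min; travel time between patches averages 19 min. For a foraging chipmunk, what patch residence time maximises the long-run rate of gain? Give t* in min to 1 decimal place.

19.5 min

Optimal t* satisfies g'(t*) = g(t*)/(T + t*).
g'(t) = 380·20/(t + 20)². Setting 380·20/(t+20)² = 380t/[(t+20)(19+t)] gives 20(19+t) = t(t+20), so t² = 20×19 = 380.
t* = √380 = 19.49 min.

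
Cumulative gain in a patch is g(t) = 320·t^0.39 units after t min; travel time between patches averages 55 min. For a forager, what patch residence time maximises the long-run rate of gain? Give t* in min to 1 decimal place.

35.2 min

By the marginal value theorem, leave when the instantaneous gain rate g'(t) equals the habitat-wide average g(t)/(T + t).
g'(t) = 0.39·320·t^-0.61. Setting 0.39·320·t^-0.61 = 320·t^0.39/(55+t) gives 0.39(55+t) = t, so 0.61·t = 0.39×55.
t* = 0.39×55/0.61 = 35.16 min.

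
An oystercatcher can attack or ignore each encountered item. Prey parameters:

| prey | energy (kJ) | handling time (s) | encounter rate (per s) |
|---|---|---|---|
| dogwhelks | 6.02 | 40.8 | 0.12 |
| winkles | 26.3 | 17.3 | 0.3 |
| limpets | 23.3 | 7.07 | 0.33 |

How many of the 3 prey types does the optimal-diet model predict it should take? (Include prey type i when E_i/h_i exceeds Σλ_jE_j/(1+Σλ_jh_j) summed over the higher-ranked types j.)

E/h in descending order: limpets 3.3, winkles 1.52, dogwhelks 0.148 kJ/s. The optimal diet is the largest prefix of this list for which every included type satisfies E_i/h_i > R on the types above it.
Rate on top 1: 2.307. winkles: 1.52 < 2.307 → exclude; stop.
Optimal diet: limpets — 1 of 3 types.

1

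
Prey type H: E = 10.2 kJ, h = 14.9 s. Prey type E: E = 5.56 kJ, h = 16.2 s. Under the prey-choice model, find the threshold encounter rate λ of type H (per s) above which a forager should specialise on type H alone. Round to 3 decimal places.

0.067 per s

The zero-one rule: include type E iff E₂/h₂ > λE₁/(1+λh₁). Equality gives the switch point.
λE₁h₂ = E₂ + λE₂h₁ ⇒ λ = E₂/(E₁h₂ − E₂h₁) = 5.56/(165.2 − 82.84) = 0.06748 per s.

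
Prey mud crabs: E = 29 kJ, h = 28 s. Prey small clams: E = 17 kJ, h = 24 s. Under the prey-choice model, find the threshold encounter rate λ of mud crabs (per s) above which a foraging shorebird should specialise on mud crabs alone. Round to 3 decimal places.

Drop small clams once their profitability E₂/h₂ falls below the rate achievable on mud crabs alone: E₂/h₂ = λE₁/(1 + λh₁).
Solve for λ: λE₁h₂ = E₂(1 + λh₁) → λ(E₁h₂ − E₂h₁) = E₂ → λ = E₂/(E₁h₂ − E₂h₁).
λ = 17/(29×24 − 17×28) = 17/220 = 0.07727 per s.

0.077 per s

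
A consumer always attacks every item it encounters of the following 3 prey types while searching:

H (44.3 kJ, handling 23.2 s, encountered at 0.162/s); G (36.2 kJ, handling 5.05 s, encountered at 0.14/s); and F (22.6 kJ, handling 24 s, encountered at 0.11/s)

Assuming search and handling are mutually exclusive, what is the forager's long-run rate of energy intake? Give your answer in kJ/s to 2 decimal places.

1.82 kJ/s

R = Σλ_iE_i / (1 + Σλ_ih_i)
Numerator: 0.162×44.3 + 0.14×36.2 + 0.11×22.6 = 14.73
Denominator: 1 + 0.162×23.2 + 0.14×5.05 + 0.11×24 = 8.105
R = 14.73/8.105 = 1.817 kJ/s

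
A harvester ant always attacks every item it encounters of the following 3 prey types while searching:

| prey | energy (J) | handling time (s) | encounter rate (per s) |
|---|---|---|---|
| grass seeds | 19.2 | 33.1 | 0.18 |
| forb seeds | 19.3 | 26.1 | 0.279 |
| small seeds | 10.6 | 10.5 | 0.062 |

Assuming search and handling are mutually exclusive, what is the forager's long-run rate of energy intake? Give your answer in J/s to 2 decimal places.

0.64 J/s

R = Σλ_iE_i / (1 + Σλ_ih_i)
Numerator: 0.18×19.2 + 0.279×19.3 + 0.062×10.6 = 9.498
Denominator: 1 + 0.18×33.1 + 0.279×26.1 + 0.062×10.5 = 14.89
R = 9.498/14.89 = 0.6378 J/s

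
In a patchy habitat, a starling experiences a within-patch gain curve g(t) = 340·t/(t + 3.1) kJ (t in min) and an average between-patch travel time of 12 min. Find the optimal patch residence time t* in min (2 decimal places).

Optimal t* satisfies g'(t*) = g(t*)/(T + t*).
g'(t) = 340·3.1/(t + 3.1)². Setting 340·3.1/(t+3.1)² = 340t/[(t+3.1)(12+t)] gives 3.1(12+t) = t(t+3.1), so t² = 3.1×12 = 37.2.
t* = √37.2 = 6.099 min.

6.10 min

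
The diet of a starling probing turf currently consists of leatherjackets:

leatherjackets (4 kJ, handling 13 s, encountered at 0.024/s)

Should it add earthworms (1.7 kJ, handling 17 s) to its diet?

Yes

On leatherjackets alone, R = ΣλE/(1+Σλh) = 0.096/1.312 = 0.07317 kJ/s.
Profitability of earthworms: 1.7/17 = 0.1 kJ/s.
Since 0.1 > R, including earthworms increases the long-run rate.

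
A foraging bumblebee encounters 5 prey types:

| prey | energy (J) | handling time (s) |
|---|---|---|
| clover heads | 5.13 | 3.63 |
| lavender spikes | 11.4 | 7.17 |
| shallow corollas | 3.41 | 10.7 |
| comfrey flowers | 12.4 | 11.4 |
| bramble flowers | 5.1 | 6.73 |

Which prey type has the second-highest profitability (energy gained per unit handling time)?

In descending order of E/h:
lavender spikes: 11.4/7.17 = 1.59 J/s
clover heads: 5.13/3.63 = 1.41 J/s
comfrey flowers: 12.4/11.4 = 1.09 J/s
bramble flowers: 5.1/6.73 = 0.758 J/s
shallow corollas: 3.41/10.7 = 0.319 J/s

clover heads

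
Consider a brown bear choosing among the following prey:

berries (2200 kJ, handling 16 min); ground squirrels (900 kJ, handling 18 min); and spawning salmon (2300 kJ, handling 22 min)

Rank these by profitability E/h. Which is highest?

berries

Profitability E/h (kJ/min): berries = 2200/16 = 138, ground squirrels = 900/18 = 50, spawning salmon = 2300/22 = 105.
Ranked: berries > spawning salmon > ground squirrels.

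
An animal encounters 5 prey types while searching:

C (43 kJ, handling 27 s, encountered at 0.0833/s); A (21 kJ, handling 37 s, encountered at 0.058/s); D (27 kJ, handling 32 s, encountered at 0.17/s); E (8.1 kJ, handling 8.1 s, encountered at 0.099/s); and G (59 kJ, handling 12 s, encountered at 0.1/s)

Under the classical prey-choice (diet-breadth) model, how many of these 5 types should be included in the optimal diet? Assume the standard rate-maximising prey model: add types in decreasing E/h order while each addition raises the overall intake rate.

Profitabilities (E/h, kJ/s): G 4.92, C 1.59, E 1, D 0.844, A 0.568. Add prey in this order while the next type's profitability exceeds the intake rate on those already taken.
Rate on top 1: 2.682. C: 1.59 < 2.682 → exclude; stop.
Optimal diet: G — 1 of 5 types.

1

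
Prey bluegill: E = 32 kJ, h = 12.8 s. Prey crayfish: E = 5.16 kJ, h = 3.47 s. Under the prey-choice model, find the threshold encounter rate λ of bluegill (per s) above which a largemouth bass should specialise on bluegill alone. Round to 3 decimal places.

At the threshold, the rate on bluegill alone equals the profitability of crayfish: λ·32/(1 + λ·12.8) = 5.16/3.47 = 1.487.
Rearranging, λ(32 − 1.487×12.8) = 1.487, so λ = 1.487/12.97 = 0.1147 per s.

0.115 per s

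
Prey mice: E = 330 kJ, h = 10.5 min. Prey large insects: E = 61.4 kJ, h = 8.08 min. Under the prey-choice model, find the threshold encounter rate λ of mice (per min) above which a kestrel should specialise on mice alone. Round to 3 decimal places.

0.030 per min

The zero-one rule: include large insects iff E₂/h₂ > λE₁/(1+λh₁). Equality gives the switch point.
λE₁h₂ = E₂ + λE₂h₁ ⇒ λ = E₂/(E₁h₂ − E₂h₁) = 61.4/(2666 − 644.7) = 0.03037 per min.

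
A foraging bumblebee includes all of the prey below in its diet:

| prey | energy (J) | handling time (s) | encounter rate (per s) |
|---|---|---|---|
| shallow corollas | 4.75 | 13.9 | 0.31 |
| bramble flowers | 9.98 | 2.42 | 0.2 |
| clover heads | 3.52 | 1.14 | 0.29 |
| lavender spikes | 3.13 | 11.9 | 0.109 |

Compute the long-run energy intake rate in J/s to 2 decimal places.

0.65 J/s

Energy encountered per unit search time: 0.31×4.75 + 0.2×9.98 + 0.29×3.52 + 0.109×3.13 = 4.83 J/s.
Handling time per unit search time: 0.31×13.9 + 0.2×2.42 + 0.29×1.14 + 0.109×11.9 = 6.421.
Rate = 4.83/(1 + 6.421) = 0.6509 J/s.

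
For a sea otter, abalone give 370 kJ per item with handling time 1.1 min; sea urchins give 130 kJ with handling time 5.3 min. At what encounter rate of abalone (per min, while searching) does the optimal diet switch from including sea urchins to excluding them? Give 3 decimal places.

At the threshold, the rate on abalone alone equals the profitability of sea urchins: λ·370/(1 + λ·1.1) = 130/5.3 = 24.53.
Rearranging, λ(370 − 24.53×1.1) = 24.53, so λ = 24.53/343 = 0.07151 per min.

0.072 per min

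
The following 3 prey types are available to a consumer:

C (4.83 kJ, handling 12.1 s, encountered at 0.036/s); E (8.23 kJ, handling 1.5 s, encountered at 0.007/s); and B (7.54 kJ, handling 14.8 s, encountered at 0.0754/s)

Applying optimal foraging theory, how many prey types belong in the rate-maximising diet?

3

E/h in descending order: E 5.49, B 0.509, C 0.399 kJ/s. The optimal diet is the largest prefix of this list for which every included type satisfies E_i/h_i > R on the types above it.
Rate on top 1: 0.05701. B: 0.509 > 0.05701 → include.
Rate on top 2: 0.2945. C: 0.399 > 0.2945 → include.
Optimal diet: E, B, C — 3 of 3 types.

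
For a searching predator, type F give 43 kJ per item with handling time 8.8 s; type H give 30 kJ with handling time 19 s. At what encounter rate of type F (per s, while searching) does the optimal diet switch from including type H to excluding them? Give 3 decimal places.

The zero-one rule: include type H iff E₂/h₂ > λE₁/(1+λh₁). Equality gives the switch point.
λE₁h₂ = E₂ + λE₂h₁ ⇒ λ = E₂/(E₁h₂ − E₂h₁) = 30/(817 − 264) = 0.05425 per s.

0.054 per s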